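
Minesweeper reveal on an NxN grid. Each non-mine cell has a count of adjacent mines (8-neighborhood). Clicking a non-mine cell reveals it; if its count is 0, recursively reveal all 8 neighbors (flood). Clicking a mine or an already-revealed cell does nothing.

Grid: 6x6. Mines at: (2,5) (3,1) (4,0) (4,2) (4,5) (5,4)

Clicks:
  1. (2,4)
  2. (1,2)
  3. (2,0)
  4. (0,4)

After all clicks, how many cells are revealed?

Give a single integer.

Answer: 20

Derivation:
Click 1 (2,4) count=1: revealed 1 new [(2,4)] -> total=1
Click 2 (1,2) count=0: revealed 19 new [(0,0) (0,1) (0,2) (0,3) (0,4) (0,5) (1,0) (1,1) (1,2) (1,3) (1,4) (1,5) (2,0) (2,1) (2,2) (2,3) (3,2) (3,3) (3,4)] -> total=20
Click 3 (2,0) count=1: revealed 0 new [(none)] -> total=20
Click 4 (0,4) count=0: revealed 0 new [(none)] -> total=20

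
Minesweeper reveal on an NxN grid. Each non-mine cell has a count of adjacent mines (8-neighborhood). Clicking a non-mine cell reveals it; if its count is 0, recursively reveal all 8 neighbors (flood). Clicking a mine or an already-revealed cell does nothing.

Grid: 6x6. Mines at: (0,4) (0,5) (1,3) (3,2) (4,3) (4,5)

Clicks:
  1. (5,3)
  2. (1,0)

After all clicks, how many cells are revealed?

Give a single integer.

Answer: 18

Derivation:
Click 1 (5,3) count=1: revealed 1 new [(5,3)] -> total=1
Click 2 (1,0) count=0: revealed 17 new [(0,0) (0,1) (0,2) (1,0) (1,1) (1,2) (2,0) (2,1) (2,2) (3,0) (3,1) (4,0) (4,1) (4,2) (5,0) (5,1) (5,2)] -> total=18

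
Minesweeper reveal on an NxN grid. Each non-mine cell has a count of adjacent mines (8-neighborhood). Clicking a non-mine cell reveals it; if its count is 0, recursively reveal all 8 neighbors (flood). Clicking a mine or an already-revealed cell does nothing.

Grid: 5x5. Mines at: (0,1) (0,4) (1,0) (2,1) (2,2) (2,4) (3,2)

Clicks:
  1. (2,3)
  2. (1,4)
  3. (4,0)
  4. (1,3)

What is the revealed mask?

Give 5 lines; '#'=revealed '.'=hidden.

Click 1 (2,3) count=3: revealed 1 new [(2,3)] -> total=1
Click 2 (1,4) count=2: revealed 1 new [(1,4)] -> total=2
Click 3 (4,0) count=0: revealed 4 new [(3,0) (3,1) (4,0) (4,1)] -> total=6
Click 4 (1,3) count=3: revealed 1 new [(1,3)] -> total=7

Answer: .....
...##
...#.
##...
##...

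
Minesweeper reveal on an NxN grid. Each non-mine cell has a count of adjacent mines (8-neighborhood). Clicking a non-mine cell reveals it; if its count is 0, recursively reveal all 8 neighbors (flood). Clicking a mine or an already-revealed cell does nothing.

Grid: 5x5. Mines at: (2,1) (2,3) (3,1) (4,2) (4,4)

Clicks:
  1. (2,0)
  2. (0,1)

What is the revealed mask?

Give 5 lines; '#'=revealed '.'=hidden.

Answer: #####
#####
#....
.....
.....

Derivation:
Click 1 (2,0) count=2: revealed 1 new [(2,0)] -> total=1
Click 2 (0,1) count=0: revealed 10 new [(0,0) (0,1) (0,2) (0,3) (0,4) (1,0) (1,1) (1,2) (1,3) (1,4)] -> total=11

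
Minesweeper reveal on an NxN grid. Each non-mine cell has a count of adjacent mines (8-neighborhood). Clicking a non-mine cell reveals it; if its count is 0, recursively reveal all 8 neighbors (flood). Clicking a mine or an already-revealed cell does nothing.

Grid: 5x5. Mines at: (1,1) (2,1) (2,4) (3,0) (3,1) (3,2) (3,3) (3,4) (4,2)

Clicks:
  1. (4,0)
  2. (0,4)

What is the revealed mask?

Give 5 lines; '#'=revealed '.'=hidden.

Click 1 (4,0) count=2: revealed 1 new [(4,0)] -> total=1
Click 2 (0,4) count=0: revealed 6 new [(0,2) (0,3) (0,4) (1,2) (1,3) (1,4)] -> total=7

Answer: ..###
..###
.....
.....
#....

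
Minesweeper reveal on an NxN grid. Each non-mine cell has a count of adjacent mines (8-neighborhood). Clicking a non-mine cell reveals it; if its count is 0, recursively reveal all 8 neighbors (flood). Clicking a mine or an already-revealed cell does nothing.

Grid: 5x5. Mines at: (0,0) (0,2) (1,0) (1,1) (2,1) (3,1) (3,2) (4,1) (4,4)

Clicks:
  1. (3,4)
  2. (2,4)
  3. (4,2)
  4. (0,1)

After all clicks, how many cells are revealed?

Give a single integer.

Answer: 10

Derivation:
Click 1 (3,4) count=1: revealed 1 new [(3,4)] -> total=1
Click 2 (2,4) count=0: revealed 7 new [(0,3) (0,4) (1,3) (1,4) (2,3) (2,4) (3,3)] -> total=8
Click 3 (4,2) count=3: revealed 1 new [(4,2)] -> total=9
Click 4 (0,1) count=4: revealed 1 new [(0,1)] -> total=10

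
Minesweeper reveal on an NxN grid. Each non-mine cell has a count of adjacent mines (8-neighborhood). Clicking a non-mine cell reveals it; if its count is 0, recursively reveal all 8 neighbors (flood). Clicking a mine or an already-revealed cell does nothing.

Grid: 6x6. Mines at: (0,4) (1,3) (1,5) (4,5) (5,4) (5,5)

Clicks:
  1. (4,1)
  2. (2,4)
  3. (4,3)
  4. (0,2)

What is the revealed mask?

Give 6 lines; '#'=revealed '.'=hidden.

Answer: ###...
###...
#####.
#####.
#####.
####..

Derivation:
Click 1 (4,1) count=0: revealed 25 new [(0,0) (0,1) (0,2) (1,0) (1,1) (1,2) (2,0) (2,1) (2,2) (2,3) (2,4) (3,0) (3,1) (3,2) (3,3) (3,4) (4,0) (4,1) (4,2) (4,3) (4,4) (5,0) (5,1) (5,2) (5,3)] -> total=25
Click 2 (2,4) count=2: revealed 0 new [(none)] -> total=25
Click 3 (4,3) count=1: revealed 0 new [(none)] -> total=25
Click 4 (0,2) count=1: revealed 0 new [(none)] -> total=25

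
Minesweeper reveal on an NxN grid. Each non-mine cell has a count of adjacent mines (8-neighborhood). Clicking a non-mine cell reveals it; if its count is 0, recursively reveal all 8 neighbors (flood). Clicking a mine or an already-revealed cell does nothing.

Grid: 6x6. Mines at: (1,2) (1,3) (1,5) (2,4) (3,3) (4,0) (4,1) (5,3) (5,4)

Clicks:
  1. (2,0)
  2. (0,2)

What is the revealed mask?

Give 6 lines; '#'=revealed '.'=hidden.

Answer: ###...
##....
##....
##....
......
......

Derivation:
Click 1 (2,0) count=0: revealed 8 new [(0,0) (0,1) (1,0) (1,1) (2,0) (2,1) (3,0) (3,1)] -> total=8
Click 2 (0,2) count=2: revealed 1 new [(0,2)] -> total=9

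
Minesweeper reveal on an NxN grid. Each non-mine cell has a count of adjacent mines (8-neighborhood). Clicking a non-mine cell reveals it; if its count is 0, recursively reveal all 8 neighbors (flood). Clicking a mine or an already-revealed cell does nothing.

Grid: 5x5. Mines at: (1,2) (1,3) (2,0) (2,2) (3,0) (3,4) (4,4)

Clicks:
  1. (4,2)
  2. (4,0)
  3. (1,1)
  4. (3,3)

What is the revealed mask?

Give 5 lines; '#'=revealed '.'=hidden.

Answer: .....
.#...
.....
.###.
####.

Derivation:
Click 1 (4,2) count=0: revealed 6 new [(3,1) (3,2) (3,3) (4,1) (4,2) (4,3)] -> total=6
Click 2 (4,0) count=1: revealed 1 new [(4,0)] -> total=7
Click 3 (1,1) count=3: revealed 1 new [(1,1)] -> total=8
Click 4 (3,3) count=3: revealed 0 new [(none)] -> total=8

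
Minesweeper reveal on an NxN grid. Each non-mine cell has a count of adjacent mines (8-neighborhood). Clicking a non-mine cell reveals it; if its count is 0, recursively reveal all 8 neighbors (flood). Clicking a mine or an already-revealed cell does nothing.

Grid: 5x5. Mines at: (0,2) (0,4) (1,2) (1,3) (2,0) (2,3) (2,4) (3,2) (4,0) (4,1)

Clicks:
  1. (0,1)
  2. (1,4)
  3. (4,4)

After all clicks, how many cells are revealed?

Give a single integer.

Click 1 (0,1) count=2: revealed 1 new [(0,1)] -> total=1
Click 2 (1,4) count=4: revealed 1 new [(1,4)] -> total=2
Click 3 (4,4) count=0: revealed 4 new [(3,3) (3,4) (4,3) (4,4)] -> total=6

Answer: 6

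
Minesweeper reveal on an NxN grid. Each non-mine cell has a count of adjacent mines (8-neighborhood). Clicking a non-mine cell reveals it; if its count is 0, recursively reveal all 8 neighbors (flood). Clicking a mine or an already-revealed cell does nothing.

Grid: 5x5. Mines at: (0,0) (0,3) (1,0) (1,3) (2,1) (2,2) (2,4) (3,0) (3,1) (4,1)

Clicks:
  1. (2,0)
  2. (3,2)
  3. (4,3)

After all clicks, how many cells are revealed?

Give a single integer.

Answer: 7

Derivation:
Click 1 (2,0) count=4: revealed 1 new [(2,0)] -> total=1
Click 2 (3,2) count=4: revealed 1 new [(3,2)] -> total=2
Click 3 (4,3) count=0: revealed 5 new [(3,3) (3,4) (4,2) (4,3) (4,4)] -> total=7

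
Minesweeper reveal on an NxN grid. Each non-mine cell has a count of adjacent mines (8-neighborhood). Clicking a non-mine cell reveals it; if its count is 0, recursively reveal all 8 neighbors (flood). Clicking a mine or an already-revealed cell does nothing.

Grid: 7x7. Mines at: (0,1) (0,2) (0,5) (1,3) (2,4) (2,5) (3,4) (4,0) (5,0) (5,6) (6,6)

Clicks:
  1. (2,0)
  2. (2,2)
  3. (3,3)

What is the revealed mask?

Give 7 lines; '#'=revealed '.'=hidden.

Click 1 (2,0) count=0: revealed 26 new [(1,0) (1,1) (1,2) (2,0) (2,1) (2,2) (2,3) (3,0) (3,1) (3,2) (3,3) (4,1) (4,2) (4,3) (4,4) (4,5) (5,1) (5,2) (5,3) (5,4) (5,5) (6,1) (6,2) (6,3) (6,4) (6,5)] -> total=26
Click 2 (2,2) count=1: revealed 0 new [(none)] -> total=26
Click 3 (3,3) count=2: revealed 0 new [(none)] -> total=26

Answer: .......
###....
####...
####...
.#####.
.#####.
.#####.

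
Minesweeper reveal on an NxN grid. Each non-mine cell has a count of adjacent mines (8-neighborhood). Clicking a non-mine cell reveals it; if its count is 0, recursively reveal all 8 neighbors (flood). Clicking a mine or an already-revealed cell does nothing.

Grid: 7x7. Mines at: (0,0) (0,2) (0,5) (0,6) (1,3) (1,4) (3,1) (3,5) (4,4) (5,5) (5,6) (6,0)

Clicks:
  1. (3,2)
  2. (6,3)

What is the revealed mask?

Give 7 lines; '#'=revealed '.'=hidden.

Click 1 (3,2) count=1: revealed 1 new [(3,2)] -> total=1
Click 2 (6,3) count=0: revealed 11 new [(4,1) (4,2) (4,3) (5,1) (5,2) (5,3) (5,4) (6,1) (6,2) (6,3) (6,4)] -> total=12

Answer: .......
.......
.......
..#....
.###...
.####..
.####..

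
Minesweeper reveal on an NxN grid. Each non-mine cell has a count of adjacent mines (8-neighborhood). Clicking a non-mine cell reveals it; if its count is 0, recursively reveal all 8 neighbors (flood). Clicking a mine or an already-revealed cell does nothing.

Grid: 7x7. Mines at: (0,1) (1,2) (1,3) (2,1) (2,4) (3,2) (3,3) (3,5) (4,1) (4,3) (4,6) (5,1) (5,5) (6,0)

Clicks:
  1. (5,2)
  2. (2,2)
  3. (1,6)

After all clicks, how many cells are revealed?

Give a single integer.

Click 1 (5,2) count=3: revealed 1 new [(5,2)] -> total=1
Click 2 (2,2) count=5: revealed 1 new [(2,2)] -> total=2
Click 3 (1,6) count=0: revealed 8 new [(0,4) (0,5) (0,6) (1,4) (1,5) (1,6) (2,5) (2,6)] -> total=10

Answer: 10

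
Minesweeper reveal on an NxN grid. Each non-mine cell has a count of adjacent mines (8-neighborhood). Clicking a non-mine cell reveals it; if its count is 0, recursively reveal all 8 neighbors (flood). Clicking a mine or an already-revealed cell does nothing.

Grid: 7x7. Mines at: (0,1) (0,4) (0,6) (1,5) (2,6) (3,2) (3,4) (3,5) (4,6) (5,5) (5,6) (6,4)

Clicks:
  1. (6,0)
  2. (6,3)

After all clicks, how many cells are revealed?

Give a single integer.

Answer: 18

Derivation:
Click 1 (6,0) count=0: revealed 18 new [(1,0) (1,1) (2,0) (2,1) (3,0) (3,1) (4,0) (4,1) (4,2) (4,3) (5,0) (5,1) (5,2) (5,3) (6,0) (6,1) (6,2) (6,3)] -> total=18
Click 2 (6,3) count=1: revealed 0 new [(none)] -> total=18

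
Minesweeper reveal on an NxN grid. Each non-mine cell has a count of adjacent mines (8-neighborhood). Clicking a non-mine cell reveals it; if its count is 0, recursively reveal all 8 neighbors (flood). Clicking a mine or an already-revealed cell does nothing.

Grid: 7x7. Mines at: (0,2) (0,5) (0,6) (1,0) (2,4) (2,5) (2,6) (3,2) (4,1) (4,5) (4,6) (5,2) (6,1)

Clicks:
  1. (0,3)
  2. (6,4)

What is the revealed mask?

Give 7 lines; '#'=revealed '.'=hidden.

Answer: ...#...
.......
.......
.......
.......
...####
...####

Derivation:
Click 1 (0,3) count=1: revealed 1 new [(0,3)] -> total=1
Click 2 (6,4) count=0: revealed 8 new [(5,3) (5,4) (5,5) (5,6) (6,3) (6,4) (6,5) (6,6)] -> total=9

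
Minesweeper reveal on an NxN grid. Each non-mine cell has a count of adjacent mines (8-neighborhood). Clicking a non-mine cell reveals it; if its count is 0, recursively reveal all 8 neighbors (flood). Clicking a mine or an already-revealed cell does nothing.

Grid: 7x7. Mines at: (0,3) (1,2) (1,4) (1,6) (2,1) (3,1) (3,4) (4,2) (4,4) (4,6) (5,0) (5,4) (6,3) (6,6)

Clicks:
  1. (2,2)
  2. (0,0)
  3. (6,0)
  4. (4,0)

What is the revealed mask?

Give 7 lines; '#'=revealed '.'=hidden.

Answer: ##.....
##.....
..#....
.......
#......
.......
#......

Derivation:
Click 1 (2,2) count=3: revealed 1 new [(2,2)] -> total=1
Click 2 (0,0) count=0: revealed 4 new [(0,0) (0,1) (1,0) (1,1)] -> total=5
Click 3 (6,0) count=1: revealed 1 new [(6,0)] -> total=6
Click 4 (4,0) count=2: revealed 1 new [(4,0)] -> total=7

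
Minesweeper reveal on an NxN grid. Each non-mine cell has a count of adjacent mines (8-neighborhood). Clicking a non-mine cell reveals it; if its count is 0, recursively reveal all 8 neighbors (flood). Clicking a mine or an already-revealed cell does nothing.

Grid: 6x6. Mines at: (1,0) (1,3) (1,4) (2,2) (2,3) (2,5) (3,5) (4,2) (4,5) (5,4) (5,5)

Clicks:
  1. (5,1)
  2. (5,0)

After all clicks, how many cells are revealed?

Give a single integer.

Answer: 8

Derivation:
Click 1 (5,1) count=1: revealed 1 new [(5,1)] -> total=1
Click 2 (5,0) count=0: revealed 7 new [(2,0) (2,1) (3,0) (3,1) (4,0) (4,1) (5,0)] -> total=8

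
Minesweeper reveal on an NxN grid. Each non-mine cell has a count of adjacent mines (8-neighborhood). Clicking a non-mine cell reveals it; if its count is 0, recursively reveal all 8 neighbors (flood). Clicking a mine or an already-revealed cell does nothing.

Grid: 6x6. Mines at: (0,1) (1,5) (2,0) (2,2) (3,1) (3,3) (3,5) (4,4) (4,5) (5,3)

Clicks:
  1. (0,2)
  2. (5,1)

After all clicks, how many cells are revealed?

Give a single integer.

Click 1 (0,2) count=1: revealed 1 new [(0,2)] -> total=1
Click 2 (5,1) count=0: revealed 6 new [(4,0) (4,1) (4,2) (5,0) (5,1) (5,2)] -> total=7

Answer: 7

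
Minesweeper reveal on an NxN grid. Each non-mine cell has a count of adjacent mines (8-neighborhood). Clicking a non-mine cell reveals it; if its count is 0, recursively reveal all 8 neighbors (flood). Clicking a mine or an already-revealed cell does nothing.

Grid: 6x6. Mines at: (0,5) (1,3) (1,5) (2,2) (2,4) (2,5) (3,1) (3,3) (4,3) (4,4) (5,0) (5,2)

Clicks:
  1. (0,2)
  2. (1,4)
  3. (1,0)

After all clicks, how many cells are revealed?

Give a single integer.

Click 1 (0,2) count=1: revealed 1 new [(0,2)] -> total=1
Click 2 (1,4) count=5: revealed 1 new [(1,4)] -> total=2
Click 3 (1,0) count=0: revealed 7 new [(0,0) (0,1) (1,0) (1,1) (1,2) (2,0) (2,1)] -> total=9

Answer: 9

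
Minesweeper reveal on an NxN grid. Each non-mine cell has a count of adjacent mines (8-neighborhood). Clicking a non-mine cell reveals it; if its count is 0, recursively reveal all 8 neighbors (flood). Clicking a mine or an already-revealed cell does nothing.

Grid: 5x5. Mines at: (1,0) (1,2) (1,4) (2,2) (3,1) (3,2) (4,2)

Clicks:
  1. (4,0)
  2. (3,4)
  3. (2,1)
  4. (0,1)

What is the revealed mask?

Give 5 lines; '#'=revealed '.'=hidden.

Answer: .#...
.....
.#.##
...##
#..##

Derivation:
Click 1 (4,0) count=1: revealed 1 new [(4,0)] -> total=1
Click 2 (3,4) count=0: revealed 6 new [(2,3) (2,4) (3,3) (3,4) (4,3) (4,4)] -> total=7
Click 3 (2,1) count=5: revealed 1 new [(2,1)] -> total=8
Click 4 (0,1) count=2: revealed 1 new [(0,1)] -> total=9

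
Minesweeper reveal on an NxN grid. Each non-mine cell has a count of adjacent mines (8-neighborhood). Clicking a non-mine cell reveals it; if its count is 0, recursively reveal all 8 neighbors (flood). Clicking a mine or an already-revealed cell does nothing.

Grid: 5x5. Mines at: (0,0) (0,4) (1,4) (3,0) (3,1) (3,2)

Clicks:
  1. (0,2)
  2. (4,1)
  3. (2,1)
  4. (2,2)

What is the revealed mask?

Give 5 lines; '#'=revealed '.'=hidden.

Answer: .###.
.###.
.###.
.....
.#...

Derivation:
Click 1 (0,2) count=0: revealed 9 new [(0,1) (0,2) (0,3) (1,1) (1,2) (1,3) (2,1) (2,2) (2,3)] -> total=9
Click 2 (4,1) count=3: revealed 1 new [(4,1)] -> total=10
Click 3 (2,1) count=3: revealed 0 new [(none)] -> total=10
Click 4 (2,2) count=2: revealed 0 new [(none)] -> total=10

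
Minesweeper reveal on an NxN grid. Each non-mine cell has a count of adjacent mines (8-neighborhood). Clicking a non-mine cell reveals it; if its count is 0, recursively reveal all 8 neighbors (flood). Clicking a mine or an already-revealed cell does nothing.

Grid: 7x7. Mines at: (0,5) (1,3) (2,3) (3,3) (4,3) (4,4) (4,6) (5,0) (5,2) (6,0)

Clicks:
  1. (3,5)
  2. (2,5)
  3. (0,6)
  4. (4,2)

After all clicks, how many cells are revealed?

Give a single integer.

Click 1 (3,5) count=2: revealed 1 new [(3,5)] -> total=1
Click 2 (2,5) count=0: revealed 8 new [(1,4) (1,5) (1,6) (2,4) (2,5) (2,6) (3,4) (3,6)] -> total=9
Click 3 (0,6) count=1: revealed 1 new [(0,6)] -> total=10
Click 4 (4,2) count=3: revealed 1 new [(4,2)] -> total=11

Answer: 11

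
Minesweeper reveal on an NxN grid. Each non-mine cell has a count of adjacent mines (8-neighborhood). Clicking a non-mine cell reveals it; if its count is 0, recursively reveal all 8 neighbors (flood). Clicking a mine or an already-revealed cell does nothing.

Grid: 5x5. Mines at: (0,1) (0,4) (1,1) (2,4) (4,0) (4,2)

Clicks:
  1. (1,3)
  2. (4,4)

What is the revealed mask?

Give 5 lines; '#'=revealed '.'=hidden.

Answer: .....
...#.
.....
...##
...##

Derivation:
Click 1 (1,3) count=2: revealed 1 new [(1,3)] -> total=1
Click 2 (4,4) count=0: revealed 4 new [(3,3) (3,4) (4,3) (4,4)] -> total=5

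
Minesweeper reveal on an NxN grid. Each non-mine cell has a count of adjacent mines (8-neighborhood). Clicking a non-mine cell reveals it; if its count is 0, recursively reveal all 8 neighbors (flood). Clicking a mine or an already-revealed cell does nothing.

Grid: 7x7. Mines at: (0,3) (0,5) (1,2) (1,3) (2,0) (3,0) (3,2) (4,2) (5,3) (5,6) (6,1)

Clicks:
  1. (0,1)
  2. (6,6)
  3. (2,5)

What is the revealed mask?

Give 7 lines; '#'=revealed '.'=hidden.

Answer: .#.....
....###
...####
...####
...####
.......
......#

Derivation:
Click 1 (0,1) count=1: revealed 1 new [(0,1)] -> total=1
Click 2 (6,6) count=1: revealed 1 new [(6,6)] -> total=2
Click 3 (2,5) count=0: revealed 15 new [(1,4) (1,5) (1,6) (2,3) (2,4) (2,5) (2,6) (3,3) (3,4) (3,5) (3,6) (4,3) (4,4) (4,5) (4,6)] -> total=17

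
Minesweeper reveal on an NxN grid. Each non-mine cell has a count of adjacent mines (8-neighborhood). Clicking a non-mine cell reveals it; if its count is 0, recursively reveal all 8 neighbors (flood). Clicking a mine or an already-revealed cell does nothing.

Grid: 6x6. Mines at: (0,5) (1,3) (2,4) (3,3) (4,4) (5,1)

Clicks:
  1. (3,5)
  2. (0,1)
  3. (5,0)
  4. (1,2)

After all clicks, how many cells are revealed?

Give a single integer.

Click 1 (3,5) count=2: revealed 1 new [(3,5)] -> total=1
Click 2 (0,1) count=0: revealed 15 new [(0,0) (0,1) (0,2) (1,0) (1,1) (1,2) (2,0) (2,1) (2,2) (3,0) (3,1) (3,2) (4,0) (4,1) (4,2)] -> total=16
Click 3 (5,0) count=1: revealed 1 new [(5,0)] -> total=17
Click 4 (1,2) count=1: revealed 0 new [(none)] -> total=17

Answer: 17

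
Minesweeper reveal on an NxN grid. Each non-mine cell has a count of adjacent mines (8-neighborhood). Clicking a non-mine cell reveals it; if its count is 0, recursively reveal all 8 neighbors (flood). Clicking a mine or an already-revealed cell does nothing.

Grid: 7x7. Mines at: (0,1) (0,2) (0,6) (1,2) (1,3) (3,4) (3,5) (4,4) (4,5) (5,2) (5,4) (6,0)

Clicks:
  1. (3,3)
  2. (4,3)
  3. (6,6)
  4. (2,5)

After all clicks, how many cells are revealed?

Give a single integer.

Answer: 7

Derivation:
Click 1 (3,3) count=2: revealed 1 new [(3,3)] -> total=1
Click 2 (4,3) count=4: revealed 1 new [(4,3)] -> total=2
Click 3 (6,6) count=0: revealed 4 new [(5,5) (5,6) (6,5) (6,6)] -> total=6
Click 4 (2,5) count=2: revealed 1 new [(2,5)] -> total=7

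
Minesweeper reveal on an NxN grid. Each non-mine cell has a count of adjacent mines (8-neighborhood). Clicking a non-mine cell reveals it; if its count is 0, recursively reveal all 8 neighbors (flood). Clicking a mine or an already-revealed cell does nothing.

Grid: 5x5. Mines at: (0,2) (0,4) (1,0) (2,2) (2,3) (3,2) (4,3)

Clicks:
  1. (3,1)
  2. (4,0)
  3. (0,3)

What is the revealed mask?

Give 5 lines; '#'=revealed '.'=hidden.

Click 1 (3,1) count=2: revealed 1 new [(3,1)] -> total=1
Click 2 (4,0) count=0: revealed 5 new [(2,0) (2,1) (3,0) (4,0) (4,1)] -> total=6
Click 3 (0,3) count=2: revealed 1 new [(0,3)] -> total=7

Answer: ...#.
.....
##...
##...
##...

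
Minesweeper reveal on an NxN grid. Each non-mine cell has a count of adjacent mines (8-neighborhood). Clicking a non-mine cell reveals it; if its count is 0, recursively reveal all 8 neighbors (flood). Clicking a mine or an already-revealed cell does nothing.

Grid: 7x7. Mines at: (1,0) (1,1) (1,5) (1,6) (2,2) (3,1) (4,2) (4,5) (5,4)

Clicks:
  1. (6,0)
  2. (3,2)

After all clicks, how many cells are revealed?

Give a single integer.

Click 1 (6,0) count=0: revealed 10 new [(4,0) (4,1) (5,0) (5,1) (5,2) (5,3) (6,0) (6,1) (6,2) (6,3)] -> total=10
Click 2 (3,2) count=3: revealed 1 new [(3,2)] -> total=11

Answer: 11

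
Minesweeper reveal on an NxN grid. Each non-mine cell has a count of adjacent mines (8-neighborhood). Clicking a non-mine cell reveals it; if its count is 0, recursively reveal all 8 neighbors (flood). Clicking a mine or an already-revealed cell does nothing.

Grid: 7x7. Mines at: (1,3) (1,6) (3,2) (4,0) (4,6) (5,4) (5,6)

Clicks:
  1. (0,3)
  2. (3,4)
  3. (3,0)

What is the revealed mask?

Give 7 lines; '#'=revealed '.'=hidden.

Answer: ...#...
.......
...###.
#..###.
...###.
.......
.......

Derivation:
Click 1 (0,3) count=1: revealed 1 new [(0,3)] -> total=1
Click 2 (3,4) count=0: revealed 9 new [(2,3) (2,4) (2,5) (3,3) (3,4) (3,5) (4,3) (4,4) (4,5)] -> total=10
Click 3 (3,0) count=1: revealed 1 new [(3,0)] -> total=11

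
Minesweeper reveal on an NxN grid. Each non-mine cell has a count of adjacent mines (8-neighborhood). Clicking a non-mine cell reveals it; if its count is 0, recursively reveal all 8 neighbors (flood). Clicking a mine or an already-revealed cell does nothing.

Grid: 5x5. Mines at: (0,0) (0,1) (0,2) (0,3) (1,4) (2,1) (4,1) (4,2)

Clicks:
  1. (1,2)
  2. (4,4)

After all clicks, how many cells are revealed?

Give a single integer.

Click 1 (1,2) count=4: revealed 1 new [(1,2)] -> total=1
Click 2 (4,4) count=0: revealed 6 new [(2,3) (2,4) (3,3) (3,4) (4,3) (4,4)] -> total=7

Answer: 7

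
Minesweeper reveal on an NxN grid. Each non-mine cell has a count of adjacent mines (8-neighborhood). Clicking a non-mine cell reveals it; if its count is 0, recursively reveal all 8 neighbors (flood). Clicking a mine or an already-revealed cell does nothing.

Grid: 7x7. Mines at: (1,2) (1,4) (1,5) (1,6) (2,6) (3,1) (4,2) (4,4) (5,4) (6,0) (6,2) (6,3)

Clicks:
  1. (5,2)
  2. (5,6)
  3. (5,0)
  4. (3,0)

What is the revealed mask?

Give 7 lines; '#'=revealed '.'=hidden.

Click 1 (5,2) count=3: revealed 1 new [(5,2)] -> total=1
Click 2 (5,6) count=0: revealed 8 new [(3,5) (3,6) (4,5) (4,6) (5,5) (5,6) (6,5) (6,6)] -> total=9
Click 3 (5,0) count=1: revealed 1 new [(5,0)] -> total=10
Click 4 (3,0) count=1: revealed 1 new [(3,0)] -> total=11

Answer: .......
.......
.......
#....##
.....##
#.#..##
.....##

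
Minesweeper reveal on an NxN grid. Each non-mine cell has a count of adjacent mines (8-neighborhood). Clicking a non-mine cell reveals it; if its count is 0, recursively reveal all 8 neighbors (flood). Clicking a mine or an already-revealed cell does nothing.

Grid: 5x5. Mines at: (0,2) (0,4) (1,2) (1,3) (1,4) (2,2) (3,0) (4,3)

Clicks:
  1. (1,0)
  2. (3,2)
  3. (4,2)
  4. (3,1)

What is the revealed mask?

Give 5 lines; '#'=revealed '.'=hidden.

Answer: ##...
##...
##...
.##..
..#..

Derivation:
Click 1 (1,0) count=0: revealed 6 new [(0,0) (0,1) (1,0) (1,1) (2,0) (2,1)] -> total=6
Click 2 (3,2) count=2: revealed 1 new [(3,2)] -> total=7
Click 3 (4,2) count=1: revealed 1 new [(4,2)] -> total=8
Click 4 (3,1) count=2: revealed 1 new [(3,1)] -> total=9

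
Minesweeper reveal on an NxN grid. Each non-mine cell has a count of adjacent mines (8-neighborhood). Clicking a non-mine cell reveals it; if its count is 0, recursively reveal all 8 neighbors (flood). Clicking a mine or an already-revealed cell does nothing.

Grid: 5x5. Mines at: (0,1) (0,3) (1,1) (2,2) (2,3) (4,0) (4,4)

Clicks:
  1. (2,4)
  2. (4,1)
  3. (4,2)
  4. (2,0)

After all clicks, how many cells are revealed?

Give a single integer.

Click 1 (2,4) count=1: revealed 1 new [(2,4)] -> total=1
Click 2 (4,1) count=1: revealed 1 new [(4,1)] -> total=2
Click 3 (4,2) count=0: revealed 5 new [(3,1) (3,2) (3,3) (4,2) (4,3)] -> total=7
Click 4 (2,0) count=1: revealed 1 new [(2,0)] -> total=8

Answer: 8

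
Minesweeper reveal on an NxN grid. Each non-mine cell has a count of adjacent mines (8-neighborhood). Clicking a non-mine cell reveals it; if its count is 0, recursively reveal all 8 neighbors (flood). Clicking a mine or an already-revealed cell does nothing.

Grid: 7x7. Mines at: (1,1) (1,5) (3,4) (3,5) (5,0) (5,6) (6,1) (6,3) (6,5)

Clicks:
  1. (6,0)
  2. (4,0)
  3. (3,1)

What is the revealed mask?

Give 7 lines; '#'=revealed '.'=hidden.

Answer: .......
.......
####...
####...
####...
.###...
#......

Derivation:
Click 1 (6,0) count=2: revealed 1 new [(6,0)] -> total=1
Click 2 (4,0) count=1: revealed 1 new [(4,0)] -> total=2
Click 3 (3,1) count=0: revealed 14 new [(2,0) (2,1) (2,2) (2,3) (3,0) (3,1) (3,2) (3,3) (4,1) (4,2) (4,3) (5,1) (5,2) (5,3)] -> total=16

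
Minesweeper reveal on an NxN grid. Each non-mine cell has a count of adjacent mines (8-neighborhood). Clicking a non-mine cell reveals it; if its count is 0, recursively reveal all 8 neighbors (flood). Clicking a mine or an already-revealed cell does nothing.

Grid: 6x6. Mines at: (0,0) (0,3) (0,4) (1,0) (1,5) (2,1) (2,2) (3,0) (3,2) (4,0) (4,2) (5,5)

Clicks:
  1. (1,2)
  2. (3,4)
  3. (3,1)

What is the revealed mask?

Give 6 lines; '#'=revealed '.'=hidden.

Answer: ......
..#...
...###
.#.###
...###
......

Derivation:
Click 1 (1,2) count=3: revealed 1 new [(1,2)] -> total=1
Click 2 (3,4) count=0: revealed 9 new [(2,3) (2,4) (2,5) (3,3) (3,4) (3,5) (4,3) (4,4) (4,5)] -> total=10
Click 3 (3,1) count=6: revealed 1 new [(3,1)] -> total=11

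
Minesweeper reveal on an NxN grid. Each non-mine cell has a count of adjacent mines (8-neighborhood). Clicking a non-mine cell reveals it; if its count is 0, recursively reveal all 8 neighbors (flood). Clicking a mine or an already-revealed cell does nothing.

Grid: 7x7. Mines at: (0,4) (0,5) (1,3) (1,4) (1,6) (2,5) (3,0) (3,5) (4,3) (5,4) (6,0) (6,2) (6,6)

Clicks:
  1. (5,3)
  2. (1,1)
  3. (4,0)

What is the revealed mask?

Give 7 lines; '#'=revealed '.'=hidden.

Click 1 (5,3) count=3: revealed 1 new [(5,3)] -> total=1
Click 2 (1,1) count=0: revealed 9 new [(0,0) (0,1) (0,2) (1,0) (1,1) (1,2) (2,0) (2,1) (2,2)] -> total=10
Click 3 (4,0) count=1: revealed 1 new [(4,0)] -> total=11

Answer: ###....
###....
###....
.......
#......
...#...
.......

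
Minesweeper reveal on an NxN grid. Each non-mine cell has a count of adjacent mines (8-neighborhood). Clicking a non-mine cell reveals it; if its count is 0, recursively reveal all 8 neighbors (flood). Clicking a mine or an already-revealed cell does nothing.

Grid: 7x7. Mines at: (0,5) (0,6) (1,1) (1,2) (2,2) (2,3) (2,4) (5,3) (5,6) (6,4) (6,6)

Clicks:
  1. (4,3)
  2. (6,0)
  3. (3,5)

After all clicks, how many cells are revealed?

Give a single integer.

Click 1 (4,3) count=1: revealed 1 new [(4,3)] -> total=1
Click 2 (6,0) count=0: revealed 14 new [(2,0) (2,1) (3,0) (3,1) (3,2) (4,0) (4,1) (4,2) (5,0) (5,1) (5,2) (6,0) (6,1) (6,2)] -> total=15
Click 3 (3,5) count=1: revealed 1 new [(3,5)] -> total=16

Answer: 16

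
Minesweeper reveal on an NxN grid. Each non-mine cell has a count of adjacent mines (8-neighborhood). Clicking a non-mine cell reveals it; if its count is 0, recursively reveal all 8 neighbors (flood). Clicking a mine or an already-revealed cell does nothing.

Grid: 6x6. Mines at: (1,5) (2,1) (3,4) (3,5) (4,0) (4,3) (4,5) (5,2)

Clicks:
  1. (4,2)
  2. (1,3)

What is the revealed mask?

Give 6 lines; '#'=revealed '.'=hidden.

Click 1 (4,2) count=2: revealed 1 new [(4,2)] -> total=1
Click 2 (1,3) count=0: revealed 13 new [(0,0) (0,1) (0,2) (0,3) (0,4) (1,0) (1,1) (1,2) (1,3) (1,4) (2,2) (2,3) (2,4)] -> total=14

Answer: #####.
#####.
..###.
......
..#...
......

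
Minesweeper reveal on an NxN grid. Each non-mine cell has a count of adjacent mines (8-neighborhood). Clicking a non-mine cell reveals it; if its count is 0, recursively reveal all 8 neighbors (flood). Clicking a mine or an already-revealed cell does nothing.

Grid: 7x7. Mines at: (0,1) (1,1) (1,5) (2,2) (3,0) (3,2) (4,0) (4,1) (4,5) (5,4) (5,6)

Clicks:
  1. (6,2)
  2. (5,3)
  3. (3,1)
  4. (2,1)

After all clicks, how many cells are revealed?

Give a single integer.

Answer: 10

Derivation:
Click 1 (6,2) count=0: revealed 8 new [(5,0) (5,1) (5,2) (5,3) (6,0) (6,1) (6,2) (6,3)] -> total=8
Click 2 (5,3) count=1: revealed 0 new [(none)] -> total=8
Click 3 (3,1) count=5: revealed 1 new [(3,1)] -> total=9
Click 4 (2,1) count=4: revealed 1 new [(2,1)] -> total=10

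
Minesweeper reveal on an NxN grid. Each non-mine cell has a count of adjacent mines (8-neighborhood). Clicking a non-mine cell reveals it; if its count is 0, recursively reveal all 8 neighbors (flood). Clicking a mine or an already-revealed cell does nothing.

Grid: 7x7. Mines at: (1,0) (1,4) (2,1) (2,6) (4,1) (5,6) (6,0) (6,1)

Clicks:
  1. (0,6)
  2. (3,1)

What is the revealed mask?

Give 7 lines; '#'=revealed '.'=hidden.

Answer: .....##
.....##
.......
.#.....
.......
.......
.......

Derivation:
Click 1 (0,6) count=0: revealed 4 new [(0,5) (0,6) (1,5) (1,6)] -> total=4
Click 2 (3,1) count=2: revealed 1 new [(3,1)] -> total=5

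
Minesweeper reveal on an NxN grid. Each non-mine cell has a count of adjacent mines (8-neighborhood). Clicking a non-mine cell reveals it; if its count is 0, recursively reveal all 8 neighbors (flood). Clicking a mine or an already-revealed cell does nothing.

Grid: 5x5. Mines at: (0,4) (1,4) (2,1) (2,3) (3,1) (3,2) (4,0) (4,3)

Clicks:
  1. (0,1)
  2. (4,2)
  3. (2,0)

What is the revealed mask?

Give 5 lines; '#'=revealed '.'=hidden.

Click 1 (0,1) count=0: revealed 8 new [(0,0) (0,1) (0,2) (0,3) (1,0) (1,1) (1,2) (1,3)] -> total=8
Click 2 (4,2) count=3: revealed 1 new [(4,2)] -> total=9
Click 3 (2,0) count=2: revealed 1 new [(2,0)] -> total=10

Answer: ####.
####.
#....
.....
..#..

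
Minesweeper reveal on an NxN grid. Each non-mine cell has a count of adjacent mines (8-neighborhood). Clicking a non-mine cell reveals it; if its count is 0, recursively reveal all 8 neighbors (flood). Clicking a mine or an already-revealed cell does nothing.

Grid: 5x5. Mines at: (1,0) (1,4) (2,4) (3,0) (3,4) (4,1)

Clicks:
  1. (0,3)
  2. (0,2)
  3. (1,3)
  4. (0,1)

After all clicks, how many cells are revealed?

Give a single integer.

Click 1 (0,3) count=1: revealed 1 new [(0,3)] -> total=1
Click 2 (0,2) count=0: revealed 11 new [(0,1) (0,2) (1,1) (1,2) (1,3) (2,1) (2,2) (2,3) (3,1) (3,2) (3,3)] -> total=12
Click 3 (1,3) count=2: revealed 0 new [(none)] -> total=12
Click 4 (0,1) count=1: revealed 0 new [(none)] -> total=12

Answer: 12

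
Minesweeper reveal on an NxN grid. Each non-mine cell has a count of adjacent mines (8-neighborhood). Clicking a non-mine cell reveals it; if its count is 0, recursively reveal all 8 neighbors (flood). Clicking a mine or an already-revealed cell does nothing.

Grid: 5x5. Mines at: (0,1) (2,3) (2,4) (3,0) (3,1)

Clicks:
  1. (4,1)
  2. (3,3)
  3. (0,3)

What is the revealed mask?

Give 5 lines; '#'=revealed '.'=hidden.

Answer: ..###
..###
.....
...#.
.#...

Derivation:
Click 1 (4,1) count=2: revealed 1 new [(4,1)] -> total=1
Click 2 (3,3) count=2: revealed 1 new [(3,3)] -> total=2
Click 3 (0,3) count=0: revealed 6 new [(0,2) (0,3) (0,4) (1,2) (1,3) (1,4)] -> total=8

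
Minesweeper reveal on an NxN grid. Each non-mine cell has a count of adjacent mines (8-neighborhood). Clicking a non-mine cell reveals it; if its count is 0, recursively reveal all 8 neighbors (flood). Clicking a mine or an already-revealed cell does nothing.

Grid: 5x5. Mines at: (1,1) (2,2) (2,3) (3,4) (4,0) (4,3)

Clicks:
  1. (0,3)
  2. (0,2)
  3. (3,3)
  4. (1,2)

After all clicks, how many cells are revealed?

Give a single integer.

Click 1 (0,3) count=0: revealed 6 new [(0,2) (0,3) (0,4) (1,2) (1,3) (1,4)] -> total=6
Click 2 (0,2) count=1: revealed 0 new [(none)] -> total=6
Click 3 (3,3) count=4: revealed 1 new [(3,3)] -> total=7
Click 4 (1,2) count=3: revealed 0 new [(none)] -> total=7

Answer: 7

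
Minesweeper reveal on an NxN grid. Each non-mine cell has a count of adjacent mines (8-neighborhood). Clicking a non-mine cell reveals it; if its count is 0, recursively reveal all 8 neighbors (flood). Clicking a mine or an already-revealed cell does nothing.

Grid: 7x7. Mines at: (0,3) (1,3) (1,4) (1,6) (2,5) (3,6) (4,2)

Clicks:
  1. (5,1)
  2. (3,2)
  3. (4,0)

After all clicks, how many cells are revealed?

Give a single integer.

Click 1 (5,1) count=1: revealed 1 new [(5,1)] -> total=1
Click 2 (3,2) count=1: revealed 1 new [(3,2)] -> total=2
Click 3 (4,0) count=0: revealed 33 new [(0,0) (0,1) (0,2) (1,0) (1,1) (1,2) (2,0) (2,1) (2,2) (3,0) (3,1) (3,3) (3,4) (3,5) (4,0) (4,1) (4,3) (4,4) (4,5) (4,6) (5,0) (5,2) (5,3) (5,4) (5,5) (5,6) (6,0) (6,1) (6,2) (6,3) (6,4) (6,5) (6,6)] -> total=35

Answer: 35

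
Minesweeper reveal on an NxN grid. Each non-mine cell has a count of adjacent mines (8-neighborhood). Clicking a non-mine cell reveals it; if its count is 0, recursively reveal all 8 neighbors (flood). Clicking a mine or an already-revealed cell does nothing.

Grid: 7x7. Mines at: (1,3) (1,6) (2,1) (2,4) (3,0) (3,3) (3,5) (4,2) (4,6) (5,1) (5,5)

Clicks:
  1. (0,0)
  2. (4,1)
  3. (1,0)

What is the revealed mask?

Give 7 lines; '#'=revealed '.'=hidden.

Click 1 (0,0) count=0: revealed 6 new [(0,0) (0,1) (0,2) (1,0) (1,1) (1,2)] -> total=6
Click 2 (4,1) count=3: revealed 1 new [(4,1)] -> total=7
Click 3 (1,0) count=1: revealed 0 new [(none)] -> total=7

Answer: ###....
###....
.......
.......
.#.....
.......
.......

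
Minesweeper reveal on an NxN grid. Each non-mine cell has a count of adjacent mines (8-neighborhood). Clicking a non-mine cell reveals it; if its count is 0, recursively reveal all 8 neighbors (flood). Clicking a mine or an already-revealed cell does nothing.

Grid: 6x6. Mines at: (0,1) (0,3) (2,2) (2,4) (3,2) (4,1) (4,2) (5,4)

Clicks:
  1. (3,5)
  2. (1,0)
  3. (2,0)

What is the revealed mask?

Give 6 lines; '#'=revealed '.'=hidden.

Click 1 (3,5) count=1: revealed 1 new [(3,5)] -> total=1
Click 2 (1,0) count=1: revealed 1 new [(1,0)] -> total=2
Click 3 (2,0) count=0: revealed 5 new [(1,1) (2,0) (2,1) (3,0) (3,1)] -> total=7

Answer: ......
##....
##....
##...#
......
......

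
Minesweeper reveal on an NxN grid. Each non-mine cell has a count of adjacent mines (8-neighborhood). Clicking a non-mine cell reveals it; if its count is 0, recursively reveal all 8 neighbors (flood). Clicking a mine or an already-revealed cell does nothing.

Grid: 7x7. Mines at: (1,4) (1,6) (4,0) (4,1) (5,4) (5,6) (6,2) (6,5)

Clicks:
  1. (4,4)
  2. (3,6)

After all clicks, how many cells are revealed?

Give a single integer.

Click 1 (4,4) count=1: revealed 1 new [(4,4)] -> total=1
Click 2 (3,6) count=0: revealed 26 new [(0,0) (0,1) (0,2) (0,3) (1,0) (1,1) (1,2) (1,3) (2,0) (2,1) (2,2) (2,3) (2,4) (2,5) (2,6) (3,0) (3,1) (3,2) (3,3) (3,4) (3,5) (3,6) (4,2) (4,3) (4,5) (4,6)] -> total=27

Answer: 27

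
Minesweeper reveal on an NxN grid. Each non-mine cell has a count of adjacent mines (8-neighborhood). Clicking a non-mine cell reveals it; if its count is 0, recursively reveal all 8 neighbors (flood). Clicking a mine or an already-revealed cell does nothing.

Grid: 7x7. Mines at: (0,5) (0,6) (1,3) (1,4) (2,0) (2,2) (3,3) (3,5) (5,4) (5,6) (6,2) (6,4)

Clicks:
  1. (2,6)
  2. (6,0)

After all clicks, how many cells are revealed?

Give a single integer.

Answer: 12

Derivation:
Click 1 (2,6) count=1: revealed 1 new [(2,6)] -> total=1
Click 2 (6,0) count=0: revealed 11 new [(3,0) (3,1) (3,2) (4,0) (4,1) (4,2) (5,0) (5,1) (5,2) (6,0) (6,1)] -> total=12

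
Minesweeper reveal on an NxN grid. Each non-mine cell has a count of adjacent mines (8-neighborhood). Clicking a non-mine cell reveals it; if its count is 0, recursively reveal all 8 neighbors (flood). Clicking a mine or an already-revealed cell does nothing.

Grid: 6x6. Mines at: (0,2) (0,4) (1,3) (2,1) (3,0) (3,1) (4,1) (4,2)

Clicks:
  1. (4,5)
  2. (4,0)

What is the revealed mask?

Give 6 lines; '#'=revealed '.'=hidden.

Answer: ......
....##
...###
...###
#..###
...###

Derivation:
Click 1 (4,5) count=0: revealed 14 new [(1,4) (1,5) (2,3) (2,4) (2,5) (3,3) (3,4) (3,5) (4,3) (4,4) (4,5) (5,3) (5,4) (5,5)] -> total=14
Click 2 (4,0) count=3: revealed 1 new [(4,0)] -> total=15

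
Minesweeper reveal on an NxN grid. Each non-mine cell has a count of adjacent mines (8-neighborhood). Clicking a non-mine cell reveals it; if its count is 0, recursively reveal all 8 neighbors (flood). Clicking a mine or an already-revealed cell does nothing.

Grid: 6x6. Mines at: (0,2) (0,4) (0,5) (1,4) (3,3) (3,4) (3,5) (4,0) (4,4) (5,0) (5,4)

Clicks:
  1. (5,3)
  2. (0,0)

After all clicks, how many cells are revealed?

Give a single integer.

Answer: 12

Derivation:
Click 1 (5,3) count=2: revealed 1 new [(5,3)] -> total=1
Click 2 (0,0) count=0: revealed 11 new [(0,0) (0,1) (1,0) (1,1) (1,2) (2,0) (2,1) (2,2) (3,0) (3,1) (3,2)] -> total=12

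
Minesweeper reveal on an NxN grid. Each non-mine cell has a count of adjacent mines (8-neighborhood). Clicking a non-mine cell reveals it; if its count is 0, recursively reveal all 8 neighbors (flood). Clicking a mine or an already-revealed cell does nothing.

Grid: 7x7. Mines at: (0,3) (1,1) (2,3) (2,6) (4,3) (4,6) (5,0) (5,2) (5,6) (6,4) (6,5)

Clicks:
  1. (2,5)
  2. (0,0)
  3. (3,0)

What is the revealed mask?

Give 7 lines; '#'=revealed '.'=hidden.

Click 1 (2,5) count=1: revealed 1 new [(2,5)] -> total=1
Click 2 (0,0) count=1: revealed 1 new [(0,0)] -> total=2
Click 3 (3,0) count=0: revealed 9 new [(2,0) (2,1) (2,2) (3,0) (3,1) (3,2) (4,0) (4,1) (4,2)] -> total=11

Answer: #......
.......
###..#.
###....
###....
.......
.......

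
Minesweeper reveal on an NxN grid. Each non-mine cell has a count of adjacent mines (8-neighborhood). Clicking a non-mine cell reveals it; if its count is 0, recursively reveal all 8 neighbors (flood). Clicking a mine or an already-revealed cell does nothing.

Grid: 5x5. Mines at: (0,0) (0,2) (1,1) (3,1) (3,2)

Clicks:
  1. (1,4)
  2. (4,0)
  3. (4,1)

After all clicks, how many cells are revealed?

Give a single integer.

Answer: 12

Derivation:
Click 1 (1,4) count=0: revealed 10 new [(0,3) (0,4) (1,3) (1,4) (2,3) (2,4) (3,3) (3,4) (4,3) (4,4)] -> total=10
Click 2 (4,0) count=1: revealed 1 new [(4,0)] -> total=11
Click 3 (4,1) count=2: revealed 1 new [(4,1)] -> total=12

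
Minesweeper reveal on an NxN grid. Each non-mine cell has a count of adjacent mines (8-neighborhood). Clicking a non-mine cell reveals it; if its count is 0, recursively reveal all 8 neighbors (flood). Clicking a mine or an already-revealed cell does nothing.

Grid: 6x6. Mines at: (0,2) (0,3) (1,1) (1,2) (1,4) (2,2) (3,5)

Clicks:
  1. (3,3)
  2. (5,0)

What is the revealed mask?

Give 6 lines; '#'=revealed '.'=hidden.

Click 1 (3,3) count=1: revealed 1 new [(3,3)] -> total=1
Click 2 (5,0) count=0: revealed 18 new [(2,0) (2,1) (3,0) (3,1) (3,2) (3,4) (4,0) (4,1) (4,2) (4,3) (4,4) (4,5) (5,0) (5,1) (5,2) (5,3) (5,4) (5,5)] -> total=19

Answer: ......
......
##....
#####.
######
######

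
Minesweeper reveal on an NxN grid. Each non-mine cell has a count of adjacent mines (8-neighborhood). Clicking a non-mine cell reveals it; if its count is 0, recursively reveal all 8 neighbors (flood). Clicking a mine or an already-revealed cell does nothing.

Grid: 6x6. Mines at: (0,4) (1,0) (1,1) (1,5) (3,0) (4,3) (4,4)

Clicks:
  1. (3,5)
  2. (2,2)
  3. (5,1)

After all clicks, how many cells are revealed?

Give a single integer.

Answer: 8

Derivation:
Click 1 (3,5) count=1: revealed 1 new [(3,5)] -> total=1
Click 2 (2,2) count=1: revealed 1 new [(2,2)] -> total=2
Click 3 (5,1) count=0: revealed 6 new [(4,0) (4,1) (4,2) (5,0) (5,1) (5,2)] -> total=8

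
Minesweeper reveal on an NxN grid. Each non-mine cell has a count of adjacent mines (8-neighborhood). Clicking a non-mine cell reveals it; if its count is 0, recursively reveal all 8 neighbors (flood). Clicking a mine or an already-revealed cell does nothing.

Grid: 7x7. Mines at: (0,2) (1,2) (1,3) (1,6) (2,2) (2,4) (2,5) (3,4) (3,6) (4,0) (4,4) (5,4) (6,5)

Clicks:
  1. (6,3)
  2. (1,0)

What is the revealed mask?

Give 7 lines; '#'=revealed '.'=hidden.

Answer: ##.....
##.....
##.....
##.....
.......
.......
...#...

Derivation:
Click 1 (6,3) count=1: revealed 1 new [(6,3)] -> total=1
Click 2 (1,0) count=0: revealed 8 new [(0,0) (0,1) (1,0) (1,1) (2,0) (2,1) (3,0) (3,1)] -> total=9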